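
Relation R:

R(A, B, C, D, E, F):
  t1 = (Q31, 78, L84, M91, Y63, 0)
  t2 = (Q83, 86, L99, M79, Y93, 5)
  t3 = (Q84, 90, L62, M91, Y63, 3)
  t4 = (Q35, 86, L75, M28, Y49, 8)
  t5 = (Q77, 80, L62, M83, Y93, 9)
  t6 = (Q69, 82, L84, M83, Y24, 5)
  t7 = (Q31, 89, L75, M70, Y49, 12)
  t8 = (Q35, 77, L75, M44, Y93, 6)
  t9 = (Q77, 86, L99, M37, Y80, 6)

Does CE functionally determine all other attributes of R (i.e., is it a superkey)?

Rows 4 and 7 have the same CE value (C=L75, E=Y49) but are distinct tuples, so CE does not determine every attribute — not a superkey.

No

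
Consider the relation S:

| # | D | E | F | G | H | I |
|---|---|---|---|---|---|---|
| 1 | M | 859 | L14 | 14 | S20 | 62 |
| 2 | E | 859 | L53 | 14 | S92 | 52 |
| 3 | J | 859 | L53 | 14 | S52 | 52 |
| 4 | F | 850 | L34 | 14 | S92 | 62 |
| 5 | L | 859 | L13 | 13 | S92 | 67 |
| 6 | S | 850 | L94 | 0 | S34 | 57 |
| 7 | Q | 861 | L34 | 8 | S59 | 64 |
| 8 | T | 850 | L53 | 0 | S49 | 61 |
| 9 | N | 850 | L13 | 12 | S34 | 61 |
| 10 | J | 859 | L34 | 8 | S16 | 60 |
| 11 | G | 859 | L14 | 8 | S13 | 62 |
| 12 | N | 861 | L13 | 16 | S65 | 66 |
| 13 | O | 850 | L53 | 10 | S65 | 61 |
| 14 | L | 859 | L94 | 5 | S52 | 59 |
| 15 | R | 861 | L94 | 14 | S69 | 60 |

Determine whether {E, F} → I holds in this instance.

(E=859, F=L14): rows 1, 11 → I = 62, 62 ✓
(E=859, F=L53): rows 2, 3 → I = 52, 52 ✓
(E=850, F=L34): row 4 → I = 62 ✓
(E=859, F=L13): row 5 → I = 67 ✓
(E=850, F=L94): row 6 → I = 57 ✓
(E=861, F=L34): row 7 → I = 64 ✓
(E=850, F=L53): rows 8, 13 → I = 61, 61 ✓
(E=850, F=L13): row 9 → I = 61 ✓
(E=859, F=L34): row 10 → I = 60 ✓
(E=861, F=L13): row 12 → I = 66 ✓
(E=859, F=L94): row 14 → I = 59 ✓
(E=861, F=L94): row 15 → I = 60 ✓
Every {E, F} value is associated with a single I value, so {E, F} → I holds.

Yes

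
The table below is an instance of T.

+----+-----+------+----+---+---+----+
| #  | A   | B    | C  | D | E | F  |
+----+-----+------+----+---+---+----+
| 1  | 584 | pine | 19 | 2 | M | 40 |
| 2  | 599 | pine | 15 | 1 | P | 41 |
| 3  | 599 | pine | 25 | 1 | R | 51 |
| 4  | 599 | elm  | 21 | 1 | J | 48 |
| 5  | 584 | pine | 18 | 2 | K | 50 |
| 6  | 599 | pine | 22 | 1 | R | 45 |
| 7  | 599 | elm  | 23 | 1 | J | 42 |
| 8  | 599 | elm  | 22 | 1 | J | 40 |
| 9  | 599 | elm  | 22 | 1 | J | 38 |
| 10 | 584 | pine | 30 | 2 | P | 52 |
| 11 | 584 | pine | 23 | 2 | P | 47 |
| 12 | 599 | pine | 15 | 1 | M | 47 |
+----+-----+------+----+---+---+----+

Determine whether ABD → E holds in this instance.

(A=584, B=pine, D=2): rows 1, 5, 10, 11 → E takes values {M, K, P} — violation
(A=599, B=pine, D=1): rows 2, 3, 6, 12 → E takes values {P, R, M} — violation
(A=599, B=elm, D=1): rows 4, 7, 8, 9 → E = J, J, J, J ✓
Two rows agree on ABD but differ on E, so ABD → E does not hold.

No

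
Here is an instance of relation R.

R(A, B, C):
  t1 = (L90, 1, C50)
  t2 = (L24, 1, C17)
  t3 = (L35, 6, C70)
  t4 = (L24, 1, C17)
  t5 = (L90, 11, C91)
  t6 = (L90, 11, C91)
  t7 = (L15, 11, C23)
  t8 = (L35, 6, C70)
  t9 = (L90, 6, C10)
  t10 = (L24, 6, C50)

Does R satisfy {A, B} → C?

Yes

(A=L90, B=1): row 1 → C = C50 ✓
(A=L24, B=1): rows 2, 4 → C = C17, C17 ✓
(A=L35, B=6): rows 3, 8 → C = C70, C70 ✓
(A=L90, B=11): rows 5, 6 → C = C91, C91 ✓
(A=L15, B=11): row 7 → C = C23 ✓
(A=L90, B=6): row 9 → C = C10 ✓
(A=L24, B=6): row 10 → C = C50 ✓
Every {A, B} value is associated with a single C value, so {A, B} → C holds.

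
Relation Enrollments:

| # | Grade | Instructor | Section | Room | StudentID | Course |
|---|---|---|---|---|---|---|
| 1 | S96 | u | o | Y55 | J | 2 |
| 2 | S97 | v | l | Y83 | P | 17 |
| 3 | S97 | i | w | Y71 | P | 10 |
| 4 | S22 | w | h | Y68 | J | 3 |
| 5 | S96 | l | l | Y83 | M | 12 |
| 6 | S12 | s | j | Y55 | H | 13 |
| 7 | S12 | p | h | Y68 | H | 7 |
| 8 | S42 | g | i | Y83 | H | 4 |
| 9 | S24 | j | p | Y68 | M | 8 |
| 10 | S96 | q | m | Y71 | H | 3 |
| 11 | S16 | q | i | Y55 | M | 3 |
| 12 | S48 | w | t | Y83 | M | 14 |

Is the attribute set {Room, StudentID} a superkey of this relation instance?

No

Rows 5 and 12 have the same {Room, StudentID} value (Room=Y83, StudentID=M) but are distinct tuples, so {Room, StudentID} does not determine every attribute — not a superkey.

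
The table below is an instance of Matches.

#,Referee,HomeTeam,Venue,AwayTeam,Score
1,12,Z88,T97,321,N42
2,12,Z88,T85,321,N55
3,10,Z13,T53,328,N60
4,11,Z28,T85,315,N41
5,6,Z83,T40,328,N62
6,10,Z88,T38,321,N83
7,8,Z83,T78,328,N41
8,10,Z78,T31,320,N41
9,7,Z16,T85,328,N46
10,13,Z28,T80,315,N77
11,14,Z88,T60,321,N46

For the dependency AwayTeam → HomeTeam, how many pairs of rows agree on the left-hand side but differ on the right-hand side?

AwayTeam=321: all 4 rows agree on HomeTeam — 0 pairs.
AwayTeam=328: violating pairs (3,5), (3,7), (3,9), (5,9), (7,9) — 5 pairs.
AwayTeam=315: all 2 rows agree on HomeTeam — 0 pairs.

5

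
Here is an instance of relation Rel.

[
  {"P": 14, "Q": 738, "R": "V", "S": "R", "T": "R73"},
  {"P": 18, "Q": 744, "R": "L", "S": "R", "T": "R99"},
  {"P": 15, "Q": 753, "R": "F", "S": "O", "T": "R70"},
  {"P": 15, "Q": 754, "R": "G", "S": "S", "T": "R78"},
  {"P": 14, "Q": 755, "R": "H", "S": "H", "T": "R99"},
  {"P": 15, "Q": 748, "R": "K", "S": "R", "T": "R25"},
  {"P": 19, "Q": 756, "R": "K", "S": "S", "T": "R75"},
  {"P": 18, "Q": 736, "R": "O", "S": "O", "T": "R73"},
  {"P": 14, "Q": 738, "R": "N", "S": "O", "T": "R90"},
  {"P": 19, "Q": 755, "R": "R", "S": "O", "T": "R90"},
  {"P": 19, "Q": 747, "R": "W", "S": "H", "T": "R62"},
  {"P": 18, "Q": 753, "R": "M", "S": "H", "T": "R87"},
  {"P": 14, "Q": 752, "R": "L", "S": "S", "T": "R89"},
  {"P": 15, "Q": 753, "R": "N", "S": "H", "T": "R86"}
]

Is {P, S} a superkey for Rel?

All 14 rows have distinct {P, S} values, so {P, S} → (all attributes) holds and {P, S} is a superkey.

Yes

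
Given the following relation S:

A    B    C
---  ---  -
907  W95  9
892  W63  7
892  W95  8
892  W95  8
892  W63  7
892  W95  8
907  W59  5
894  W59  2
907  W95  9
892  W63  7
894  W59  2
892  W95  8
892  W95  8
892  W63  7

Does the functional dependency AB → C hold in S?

Yes

(A=907, B=W95): 2 rows → C = 9, 9 ✓
(A=892, B=W63): 4 rows → C = 7, 7, 7, 7 ✓
(A=892, B=W95): 5 rows → C = 8, 8, 8, 8, 8 ✓
(A=907, B=W59): 1 row → C = 5 ✓
(A=894, B=W59): 2 rows → C = 2, 2 ✓
Every AB value is associated with a single C value, so AB → C holds.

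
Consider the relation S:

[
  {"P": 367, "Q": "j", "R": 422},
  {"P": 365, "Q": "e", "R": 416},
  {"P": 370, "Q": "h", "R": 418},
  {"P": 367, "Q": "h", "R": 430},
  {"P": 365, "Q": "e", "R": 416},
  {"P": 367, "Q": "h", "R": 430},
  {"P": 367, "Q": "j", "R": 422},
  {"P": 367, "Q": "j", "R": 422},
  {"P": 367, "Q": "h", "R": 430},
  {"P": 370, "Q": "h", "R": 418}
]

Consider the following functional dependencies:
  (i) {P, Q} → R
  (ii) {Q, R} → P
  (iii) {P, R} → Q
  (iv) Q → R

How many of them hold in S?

3

(i) {P, Q} → R: every LHS value maps to a single RHS value — holds.
(ii) {Q, R} → P: every LHS value maps to a single RHS value — holds.
(iii) {P, R} → Q: every LHS value maps to a single RHS value — holds.
(iv) Q → R: Q=h: 5 rows → R takes values {418, 430} — violation — fails.
3 of the 4 dependencies hold.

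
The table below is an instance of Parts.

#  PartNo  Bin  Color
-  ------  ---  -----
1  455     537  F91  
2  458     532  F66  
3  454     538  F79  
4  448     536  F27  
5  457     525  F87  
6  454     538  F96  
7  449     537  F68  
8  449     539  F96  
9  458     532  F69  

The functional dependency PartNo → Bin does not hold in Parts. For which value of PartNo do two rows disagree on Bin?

PartNo=455: row 1 → Bin = 537 ✓
PartNo=458: rows 2, 9 → Bin = 532, 532 ✓
PartNo=454: rows 3, 6 → Bin = 538, 538 ✓
PartNo=448: row 4 → Bin = 536 ✓
PartNo=457: row 5 → Bin = 525 ✓
PartNo=449: rows 7, 8 → Bin takes values {537, 539} — violation
The only PartNo value with inconsistent Bin is PartNo=449.

449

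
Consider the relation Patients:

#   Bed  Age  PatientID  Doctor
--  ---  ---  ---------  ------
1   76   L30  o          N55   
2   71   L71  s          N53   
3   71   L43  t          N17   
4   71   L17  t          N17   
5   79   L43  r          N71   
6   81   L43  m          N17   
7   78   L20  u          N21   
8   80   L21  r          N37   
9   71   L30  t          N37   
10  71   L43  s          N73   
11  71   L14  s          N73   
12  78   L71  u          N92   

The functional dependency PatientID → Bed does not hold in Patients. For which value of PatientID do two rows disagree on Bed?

r

PatientID=o: row 1 → Bed = 76 ✓
PatientID=s: rows 2, 10, 11 → Bed = 71, 71, 71 ✓
PatientID=t: rows 3, 4, 9 → Bed = 71, 71, 71 ✓
PatientID=r: rows 5, 8 → Bed takes values {79, 80} — violation
PatientID=m: row 6 → Bed = 81 ✓
PatientID=u: rows 7, 12 → Bed = 78, 78 ✓
The only PatientID value with inconsistent Bed is PatientID=r.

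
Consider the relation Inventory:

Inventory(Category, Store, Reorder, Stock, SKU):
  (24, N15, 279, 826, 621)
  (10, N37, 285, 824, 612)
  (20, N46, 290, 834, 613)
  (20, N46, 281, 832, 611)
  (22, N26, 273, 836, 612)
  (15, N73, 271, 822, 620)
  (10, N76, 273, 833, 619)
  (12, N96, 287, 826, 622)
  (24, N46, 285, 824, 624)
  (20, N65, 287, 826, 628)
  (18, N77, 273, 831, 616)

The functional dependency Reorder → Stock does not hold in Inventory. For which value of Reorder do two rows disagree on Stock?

273

Reorder=279: 1 row → Stock = 826 ✓
Reorder=285: 2 rows → Stock = 824, 824 ✓
Reorder=290: 1 row → Stock = 834 ✓
Reorder=281: 1 row → Stock = 832 ✓
Reorder=273: 3 rows → Stock takes values {836, 833, 831} — violation
Reorder=271: 1 row → Stock = 822 ✓
Reorder=287: 2 rows → Stock = 826, 826 ✓
The only Reorder value with inconsistent Stock is Reorder=273.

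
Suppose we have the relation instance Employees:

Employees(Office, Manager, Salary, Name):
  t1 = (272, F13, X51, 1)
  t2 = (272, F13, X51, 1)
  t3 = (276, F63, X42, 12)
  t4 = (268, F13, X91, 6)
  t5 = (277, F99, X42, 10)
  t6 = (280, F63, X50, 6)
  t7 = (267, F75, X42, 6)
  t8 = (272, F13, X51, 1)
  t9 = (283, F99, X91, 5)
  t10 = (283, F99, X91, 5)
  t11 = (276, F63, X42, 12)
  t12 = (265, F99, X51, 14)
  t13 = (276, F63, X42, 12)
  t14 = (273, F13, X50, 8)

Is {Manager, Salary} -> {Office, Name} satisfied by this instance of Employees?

Yes

(Manager=F13, Salary=X51): rows 1, 2, 8 → {Office,Name} = (272, 1), (272, 1), (272, 1) ✓
(Manager=F63, Salary=X42): rows 3, 11, 13 → {Office,Name} = (276, 12), (276, 12), (276, 12) ✓
(Manager=F13, Salary=X91): row 4 → {Office,Name} = (268, 6) ✓
(Manager=F99, Salary=X42): row 5 → {Office,Name} = (277, 10) ✓
(Manager=F63, Salary=X50): row 6 → {Office,Name} = (280, 6) ✓
(Manager=F75, Salary=X42): row 7 → {Office,Name} = (267, 6) ✓
(Manager=F99, Salary=X91): rows 9, 10 → {Office,Name} = (283, 5), (283, 5) ✓
(Manager=F99, Salary=X51): row 12 → {Office,Name} = (265, 14) ✓
(Manager=F13, Salary=X50): row 14 → {Office,Name} = (273, 8) ✓
Every {Manager, Salary} value is associated with a single {Office, Name} value, so {Manager, Salary} -> {Office, Name} holds.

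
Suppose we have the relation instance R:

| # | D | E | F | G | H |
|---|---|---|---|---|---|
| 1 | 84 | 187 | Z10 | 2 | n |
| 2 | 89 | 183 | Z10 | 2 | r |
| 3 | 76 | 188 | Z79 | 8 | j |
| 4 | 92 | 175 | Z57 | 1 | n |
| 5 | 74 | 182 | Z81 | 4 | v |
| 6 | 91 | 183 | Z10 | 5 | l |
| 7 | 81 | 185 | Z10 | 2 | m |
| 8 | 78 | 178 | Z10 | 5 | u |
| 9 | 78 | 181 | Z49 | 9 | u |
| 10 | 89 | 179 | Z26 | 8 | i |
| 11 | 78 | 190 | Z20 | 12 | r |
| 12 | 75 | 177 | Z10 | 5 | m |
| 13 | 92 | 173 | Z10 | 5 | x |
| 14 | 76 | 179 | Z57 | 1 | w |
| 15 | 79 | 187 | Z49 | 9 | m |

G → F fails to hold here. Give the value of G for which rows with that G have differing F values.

G=2: rows 1, 2, 7 → F = Z10, Z10, Z10 ✓
G=8: rows 3, 10 → F takes values {Z79, Z26} — violation
G=1: rows 4, 14 → F = Z57, Z57 ✓
G=4: row 5 → F = Z81 ✓
G=5: rows 6, 8, 12, 13 → F = Z10, Z10, Z10, Z10 ✓
G=9: rows 9, 15 → F = Z49, Z49 ✓
G=12: row 11 → F = Z20 ✓
The only G value with inconsistent F is G=8.

8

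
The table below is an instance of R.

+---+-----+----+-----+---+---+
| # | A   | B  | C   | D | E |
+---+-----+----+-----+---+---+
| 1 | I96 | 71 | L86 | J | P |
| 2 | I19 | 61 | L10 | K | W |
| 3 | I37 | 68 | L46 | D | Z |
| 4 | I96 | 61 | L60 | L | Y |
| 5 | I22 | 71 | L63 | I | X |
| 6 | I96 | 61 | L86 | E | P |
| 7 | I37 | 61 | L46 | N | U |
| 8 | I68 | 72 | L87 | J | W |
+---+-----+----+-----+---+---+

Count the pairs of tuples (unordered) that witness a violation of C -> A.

0

C=L86: all 2 rows agree on A — 0 pairs.
C=L46: all 2 rows agree on A — 0 pairs.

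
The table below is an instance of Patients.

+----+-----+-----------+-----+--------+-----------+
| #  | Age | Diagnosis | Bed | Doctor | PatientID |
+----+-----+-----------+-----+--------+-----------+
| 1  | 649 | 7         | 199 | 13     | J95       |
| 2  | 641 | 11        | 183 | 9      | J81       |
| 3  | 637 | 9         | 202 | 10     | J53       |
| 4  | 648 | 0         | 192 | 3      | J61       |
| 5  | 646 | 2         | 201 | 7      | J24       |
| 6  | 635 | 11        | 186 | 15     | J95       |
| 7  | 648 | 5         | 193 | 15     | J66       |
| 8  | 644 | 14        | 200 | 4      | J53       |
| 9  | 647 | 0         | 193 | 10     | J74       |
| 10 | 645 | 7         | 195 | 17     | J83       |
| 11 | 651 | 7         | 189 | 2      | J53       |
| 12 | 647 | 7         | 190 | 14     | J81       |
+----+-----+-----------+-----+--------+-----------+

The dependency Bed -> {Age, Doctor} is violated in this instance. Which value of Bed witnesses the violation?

Bed=199: row 1 → {Age,Doctor} = (649, 13) ✓
Bed=183: row 2 → {Age,Doctor} = (641, 9) ✓
Bed=202: row 3 → {Age,Doctor} = (637, 10) ✓
Bed=192: row 4 → {Age,Doctor} = (648, 3) ✓
Bed=201: row 5 → {Age,Doctor} = (646, 7) ✓
Bed=186: row 6 → {Age,Doctor} = (635, 15) ✓
Bed=193: rows 7, 9 → {Age,Doctor} takes values {(648, 15), (647, 10)} — violation
Bed=200: row 8 → {Age,Doctor} = (644, 4) ✓
Bed=195: row 10 → {Age,Doctor} = (645, 17) ✓
Bed=189: row 11 → {Age,Doctor} = (651, 2) ✓
Bed=190: row 12 → {Age,Doctor} = (647, 14) ✓
The only Bed value with inconsistent RHS is Bed=193.

193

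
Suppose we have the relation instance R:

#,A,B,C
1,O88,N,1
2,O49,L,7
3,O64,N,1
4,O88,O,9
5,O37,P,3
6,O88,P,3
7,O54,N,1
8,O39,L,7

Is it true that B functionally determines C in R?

Yes

B=N: rows 1, 3, 7 → C = 1, 1, 1 ✓
B=L: rows 2, 8 → C = 7, 7 ✓
B=O: row 4 → C = 9 ✓
B=P: rows 5, 6 → C = 3, 3 ✓
Every B value is associated with a single C value, so B → C holds.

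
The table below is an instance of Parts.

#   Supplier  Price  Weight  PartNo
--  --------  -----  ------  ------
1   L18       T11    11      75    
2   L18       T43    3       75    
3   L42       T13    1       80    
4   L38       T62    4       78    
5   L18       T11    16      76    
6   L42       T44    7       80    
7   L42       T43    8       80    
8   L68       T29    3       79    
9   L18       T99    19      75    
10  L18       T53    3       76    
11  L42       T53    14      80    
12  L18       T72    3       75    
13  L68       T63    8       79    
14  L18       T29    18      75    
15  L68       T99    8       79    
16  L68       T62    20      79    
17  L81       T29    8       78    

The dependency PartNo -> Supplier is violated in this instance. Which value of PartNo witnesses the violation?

78

PartNo=75: rows 1, 2, 9, 12, 14 → Supplier = L18, L18, L18, L18, L18 ✓
PartNo=80: rows 3, 6, 7, 11 → Supplier = L42, L42, L42, L42 ✓
PartNo=78: rows 4, 17 → Supplier takes values {L38, L81} — violation
PartNo=76: rows 5, 10 → Supplier = L18, L18 ✓
PartNo=79: rows 8, 13, 15, 16 → Supplier = L68, L68, L68, L68 ✓
The only PartNo value with inconsistent Supplier is PartNo=78.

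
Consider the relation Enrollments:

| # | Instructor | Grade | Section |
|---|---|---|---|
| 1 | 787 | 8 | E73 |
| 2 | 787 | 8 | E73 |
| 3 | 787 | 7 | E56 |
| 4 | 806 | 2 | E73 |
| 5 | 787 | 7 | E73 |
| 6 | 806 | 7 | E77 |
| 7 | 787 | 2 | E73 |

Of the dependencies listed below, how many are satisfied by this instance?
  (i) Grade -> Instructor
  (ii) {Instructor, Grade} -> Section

0

(i) Grade -> Instructor: Grade=7: rows 3, 5, 6 → Instructor takes values {787, 806} — violation; Grade=2: rows 4, 7 → Instructor takes values {806, 787} — violation — fails.
(ii) {Instructor, Grade} -> Section: (Instructor=787, Grade=7): rows 3, 5 → Section takes values {E56, E73} — violation — fails.
None of the 2 dependencies hold.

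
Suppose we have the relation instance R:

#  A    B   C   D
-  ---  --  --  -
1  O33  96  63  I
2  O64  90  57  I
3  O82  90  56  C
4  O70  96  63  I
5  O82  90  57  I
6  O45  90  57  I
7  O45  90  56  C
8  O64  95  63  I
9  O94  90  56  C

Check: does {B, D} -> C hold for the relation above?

(B=96, D=I): rows 1, 4 → C = 63, 63 ✓
(B=90, D=I): rows 2, 5, 6 → C = 57, 57, 57 ✓
(B=90, D=C): rows 3, 7, 9 → C = 56, 56, 56 ✓
(B=95, D=I): row 8 → C = 63 ✓
Every {B, D} value is associated with a single C value, so {B, D} -> C holds.

Yes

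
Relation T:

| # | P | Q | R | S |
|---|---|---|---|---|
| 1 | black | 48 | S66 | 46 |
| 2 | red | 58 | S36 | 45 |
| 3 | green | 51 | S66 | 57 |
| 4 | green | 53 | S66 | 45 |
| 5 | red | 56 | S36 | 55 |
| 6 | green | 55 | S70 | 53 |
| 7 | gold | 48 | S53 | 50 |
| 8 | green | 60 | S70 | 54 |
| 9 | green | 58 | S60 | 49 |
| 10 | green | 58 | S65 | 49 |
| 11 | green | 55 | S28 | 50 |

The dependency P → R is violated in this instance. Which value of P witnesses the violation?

P=black: row 1 → R = S66 ✓
P=red: rows 2, 5 → R = S36, S36 ✓
P=green: rows 3, 4, 6, 8, 9, 10, 11 → R takes values {S66, S70, S60, S65, S28} — violation
P=gold: row 7 → R = S53 ✓
The only P value with inconsistent R is P=green.

green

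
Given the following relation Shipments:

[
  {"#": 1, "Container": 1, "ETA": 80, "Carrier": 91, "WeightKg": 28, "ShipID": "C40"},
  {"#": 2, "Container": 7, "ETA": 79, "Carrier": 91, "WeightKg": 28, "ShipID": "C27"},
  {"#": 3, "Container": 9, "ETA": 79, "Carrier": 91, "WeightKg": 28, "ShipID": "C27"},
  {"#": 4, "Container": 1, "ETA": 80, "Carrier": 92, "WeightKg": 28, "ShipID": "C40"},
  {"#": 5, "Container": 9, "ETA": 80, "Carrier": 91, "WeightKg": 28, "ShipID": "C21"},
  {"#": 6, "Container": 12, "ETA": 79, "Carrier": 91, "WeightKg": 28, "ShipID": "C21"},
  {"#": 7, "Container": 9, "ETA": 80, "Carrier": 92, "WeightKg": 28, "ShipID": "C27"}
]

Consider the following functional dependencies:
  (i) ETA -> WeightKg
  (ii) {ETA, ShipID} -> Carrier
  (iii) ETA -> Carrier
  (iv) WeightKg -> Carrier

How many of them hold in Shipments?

1

(i) ETA -> WeightKg: every LHS value maps to a single RHS value — holds.
(ii) {ETA, ShipID} -> Carrier: (ETA=80, ShipID=C40): rows 1, 4 → Carrier takes values {91, 92} — violation — fails.
(iii) ETA -> Carrier: ETA=80: rows 1, 4, 5, 7 → Carrier takes values {91, 92} — violation — fails.
(iv) WeightKg -> Carrier: WeightKg=28: rows 1, 2, 3, 4, 5, 6, 7 → Carrier takes values {91, 92} — violation — fails.
1 of the 4 dependencies holds.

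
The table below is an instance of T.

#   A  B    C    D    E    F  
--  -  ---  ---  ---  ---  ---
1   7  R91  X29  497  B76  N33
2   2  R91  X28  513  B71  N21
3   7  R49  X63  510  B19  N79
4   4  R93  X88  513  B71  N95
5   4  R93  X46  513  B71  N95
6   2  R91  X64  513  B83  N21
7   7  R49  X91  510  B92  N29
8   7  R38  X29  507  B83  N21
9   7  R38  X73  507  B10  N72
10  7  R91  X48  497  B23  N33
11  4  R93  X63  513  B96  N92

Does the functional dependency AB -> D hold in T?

Yes

(A=7, B=R91): rows 1, 10 → D = 497, 497 ✓
(A=2, B=R91): rows 2, 6 → D = 513, 513 ✓
(A=7, B=R49): rows 3, 7 → D = 510, 510 ✓
(A=4, B=R93): rows 4, 5, 11 → D = 513, 513, 513 ✓
(A=7, B=R38): rows 8, 9 → D = 507, 507 ✓
Every AB value is associated with a single D value, so AB -> D holds.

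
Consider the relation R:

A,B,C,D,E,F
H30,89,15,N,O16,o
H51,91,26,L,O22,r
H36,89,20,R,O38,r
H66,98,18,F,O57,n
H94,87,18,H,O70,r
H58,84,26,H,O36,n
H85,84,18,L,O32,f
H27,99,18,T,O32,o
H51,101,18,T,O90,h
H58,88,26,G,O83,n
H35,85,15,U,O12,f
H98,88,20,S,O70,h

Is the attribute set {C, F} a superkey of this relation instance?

Two distinct rows share (C=26, F=n), so {C, F} does not determine every attribute — not a superkey.

No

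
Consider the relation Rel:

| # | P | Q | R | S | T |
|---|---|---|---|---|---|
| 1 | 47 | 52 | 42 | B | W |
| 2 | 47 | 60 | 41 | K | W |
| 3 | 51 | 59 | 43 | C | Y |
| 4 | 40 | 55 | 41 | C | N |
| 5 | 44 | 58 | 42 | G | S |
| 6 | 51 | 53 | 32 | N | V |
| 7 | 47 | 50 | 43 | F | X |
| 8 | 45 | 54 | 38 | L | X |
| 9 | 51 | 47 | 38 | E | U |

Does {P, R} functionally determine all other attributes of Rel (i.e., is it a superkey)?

Yes

All 9 rows have distinct {P, R} values, so {P, R} → (all attributes) holds and {P, R} is a superkey.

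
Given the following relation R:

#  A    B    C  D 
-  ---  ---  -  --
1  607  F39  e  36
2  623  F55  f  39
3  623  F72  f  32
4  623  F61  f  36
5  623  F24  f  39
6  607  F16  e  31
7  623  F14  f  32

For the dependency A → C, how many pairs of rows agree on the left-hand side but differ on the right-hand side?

A=607: all 2 rows agree on C — 0 pairs.
A=623: all 5 rows agree on C — 0 pairs.

0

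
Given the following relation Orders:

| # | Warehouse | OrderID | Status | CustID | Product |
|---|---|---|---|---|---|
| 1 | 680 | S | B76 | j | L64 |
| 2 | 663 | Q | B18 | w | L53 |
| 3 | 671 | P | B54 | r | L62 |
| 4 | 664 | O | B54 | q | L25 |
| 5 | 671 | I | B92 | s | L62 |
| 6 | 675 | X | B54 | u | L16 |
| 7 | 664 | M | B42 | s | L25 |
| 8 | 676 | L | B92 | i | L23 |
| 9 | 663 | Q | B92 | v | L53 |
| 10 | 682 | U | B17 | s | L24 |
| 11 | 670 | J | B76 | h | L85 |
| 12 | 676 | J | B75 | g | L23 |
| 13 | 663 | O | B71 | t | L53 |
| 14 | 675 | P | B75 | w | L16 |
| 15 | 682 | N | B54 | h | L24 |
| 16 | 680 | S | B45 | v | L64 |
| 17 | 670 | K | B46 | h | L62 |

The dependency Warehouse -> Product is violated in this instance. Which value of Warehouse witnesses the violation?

670

Warehouse=680: rows 1, 16 → Product = L64, L64 ✓
Warehouse=663: rows 2, 9, 13 → Product = L53, L53, L53 ✓
Warehouse=671: rows 3, 5 → Product = L62, L62 ✓
Warehouse=664: rows 4, 7 → Product = L25, L25 ✓
Warehouse=675: rows 6, 14 → Product = L16, L16 ✓
Warehouse=676: rows 8, 12 → Product = L23, L23 ✓
Warehouse=682: rows 10, 15 → Product = L24, L24 ✓
Warehouse=670: rows 11, 17 → Product takes values {L85, L62} — violation
The only Warehouse value with inconsistent Product is Warehouse=670.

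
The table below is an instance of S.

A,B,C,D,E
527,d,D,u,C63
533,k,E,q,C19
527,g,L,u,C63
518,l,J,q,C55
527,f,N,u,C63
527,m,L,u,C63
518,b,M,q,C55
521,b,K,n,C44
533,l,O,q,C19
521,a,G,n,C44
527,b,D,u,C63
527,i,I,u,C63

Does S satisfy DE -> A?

Yes

(D=u, E=C63): 6 rows → A = 527, 527, 527, 527, 527, 527 ✓
(D=q, E=C19): 2 rows → A = 533, 533 ✓
(D=q, E=C55): 2 rows → A = 518, 518 ✓
(D=n, E=C44): 2 rows → A = 521, 521 ✓
Every DE value is associated with a single A value, so DE -> A holds.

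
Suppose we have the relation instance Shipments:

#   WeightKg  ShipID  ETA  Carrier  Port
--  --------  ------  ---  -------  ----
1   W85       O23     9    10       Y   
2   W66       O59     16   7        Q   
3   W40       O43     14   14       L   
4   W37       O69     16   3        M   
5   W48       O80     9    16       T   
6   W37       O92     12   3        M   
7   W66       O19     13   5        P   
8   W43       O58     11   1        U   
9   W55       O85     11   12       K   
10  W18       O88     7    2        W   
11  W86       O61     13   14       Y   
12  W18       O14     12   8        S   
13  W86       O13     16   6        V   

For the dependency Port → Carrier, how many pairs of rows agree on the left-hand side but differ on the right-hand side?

1

Port=Y: violating pairs (1,11) — 1 pair.
Port=M: all 2 rows agree on Carrier — 0 pairs.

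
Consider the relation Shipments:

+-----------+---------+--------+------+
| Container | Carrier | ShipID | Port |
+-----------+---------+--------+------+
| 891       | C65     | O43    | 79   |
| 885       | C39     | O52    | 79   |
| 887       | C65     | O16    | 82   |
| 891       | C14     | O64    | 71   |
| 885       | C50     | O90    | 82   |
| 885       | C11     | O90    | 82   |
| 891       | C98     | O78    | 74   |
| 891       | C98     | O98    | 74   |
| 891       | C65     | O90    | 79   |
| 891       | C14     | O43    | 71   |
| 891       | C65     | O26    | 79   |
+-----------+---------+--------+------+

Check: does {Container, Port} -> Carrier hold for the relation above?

(Container=891, Port=79): 3 rows → Carrier = C65, C65, C65 ✓
(Container=885, Port=79): 1 row → Carrier = C39 ✓
(Container=887, Port=82): 1 row → Carrier = C65 ✓
(Container=891, Port=71): 2 rows → Carrier = C14, C14 ✓
(Container=885, Port=82): 2 rows → Carrier takes values {C50, C11} — violation
(Container=891, Port=74): 2 rows → Carrier = C98, C98 ✓
Two rows agree on {Container, Port} but differ on Carrier, so {Container, Port} -> Carrier does not hold.

No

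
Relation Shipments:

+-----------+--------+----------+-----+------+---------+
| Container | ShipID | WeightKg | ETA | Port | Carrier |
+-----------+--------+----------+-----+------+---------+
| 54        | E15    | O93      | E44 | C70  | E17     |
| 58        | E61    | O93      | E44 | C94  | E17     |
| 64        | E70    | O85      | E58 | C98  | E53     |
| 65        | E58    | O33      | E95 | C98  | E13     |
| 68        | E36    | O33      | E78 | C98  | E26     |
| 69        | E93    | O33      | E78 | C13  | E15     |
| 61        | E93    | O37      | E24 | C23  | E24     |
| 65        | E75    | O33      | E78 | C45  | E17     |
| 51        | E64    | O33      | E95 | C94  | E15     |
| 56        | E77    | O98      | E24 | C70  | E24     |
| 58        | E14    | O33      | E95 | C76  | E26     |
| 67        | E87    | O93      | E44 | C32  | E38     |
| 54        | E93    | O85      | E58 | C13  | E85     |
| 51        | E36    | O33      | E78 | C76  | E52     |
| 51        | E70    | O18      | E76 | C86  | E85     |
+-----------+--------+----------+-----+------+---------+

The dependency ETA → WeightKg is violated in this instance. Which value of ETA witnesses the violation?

ETA=E44: 3 rows → WeightKg = O93, O93, O93 ✓
ETA=E58: 2 rows → WeightKg = O85, O85 ✓
ETA=E95: 3 rows → WeightKg = O33, O33, O33 ✓
ETA=E78: 4 rows → WeightKg = O33, O33, O33, O33 ✓
ETA=E24: 2 rows → WeightKg takes values {O37, O98} — violation
ETA=E76: 1 row → WeightKg = O18 ✓
The only ETA value with inconsistent WeightKg is ETA=E24.

E24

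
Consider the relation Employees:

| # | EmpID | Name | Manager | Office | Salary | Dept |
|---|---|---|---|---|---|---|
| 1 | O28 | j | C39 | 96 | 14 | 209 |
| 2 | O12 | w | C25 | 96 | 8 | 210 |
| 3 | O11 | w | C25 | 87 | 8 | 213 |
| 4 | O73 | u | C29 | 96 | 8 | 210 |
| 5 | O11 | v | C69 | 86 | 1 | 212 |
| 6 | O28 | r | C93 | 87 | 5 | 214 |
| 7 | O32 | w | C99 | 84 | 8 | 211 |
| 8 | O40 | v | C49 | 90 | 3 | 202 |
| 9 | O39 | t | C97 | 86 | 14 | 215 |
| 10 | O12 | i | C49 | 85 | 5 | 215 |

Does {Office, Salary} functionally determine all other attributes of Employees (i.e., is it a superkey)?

No

Rows 2 and 4 have the same {Office, Salary} value (Office=96, Salary=8) but are distinct tuples, so {Office, Salary} does not determine every attribute — not a superkey.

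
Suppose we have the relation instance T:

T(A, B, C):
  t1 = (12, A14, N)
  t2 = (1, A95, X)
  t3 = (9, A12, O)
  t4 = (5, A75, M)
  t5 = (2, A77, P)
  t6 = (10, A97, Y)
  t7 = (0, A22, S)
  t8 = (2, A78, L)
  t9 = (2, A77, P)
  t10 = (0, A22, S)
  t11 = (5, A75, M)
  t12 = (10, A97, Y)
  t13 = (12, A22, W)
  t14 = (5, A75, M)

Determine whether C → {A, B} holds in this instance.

Yes

C=N: row 1 → {A,B} = (12, A14) ✓
C=X: row 2 → {A,B} = (1, A95) ✓
C=O: row 3 → {A,B} = (9, A12) ✓
C=M: rows 4, 11, 14 → {A,B} = (5, A75), (5, A75), (5, A75) ✓
C=P: rows 5, 9 → {A,B} = (2, A77), (2, A77) ✓
C=Y: rows 6, 12 → {A,B} = (10, A97), (10, A97) ✓
C=S: rows 7, 10 → {A,B} = (0, A22), (0, A22) ✓
C=L: row 8 → {A,B} = (2, A78) ✓
C=W: row 13 → {A,B} = (12, A22) ✓
Every C value is associated with a single {A, B} value, so C → {A, B} holds.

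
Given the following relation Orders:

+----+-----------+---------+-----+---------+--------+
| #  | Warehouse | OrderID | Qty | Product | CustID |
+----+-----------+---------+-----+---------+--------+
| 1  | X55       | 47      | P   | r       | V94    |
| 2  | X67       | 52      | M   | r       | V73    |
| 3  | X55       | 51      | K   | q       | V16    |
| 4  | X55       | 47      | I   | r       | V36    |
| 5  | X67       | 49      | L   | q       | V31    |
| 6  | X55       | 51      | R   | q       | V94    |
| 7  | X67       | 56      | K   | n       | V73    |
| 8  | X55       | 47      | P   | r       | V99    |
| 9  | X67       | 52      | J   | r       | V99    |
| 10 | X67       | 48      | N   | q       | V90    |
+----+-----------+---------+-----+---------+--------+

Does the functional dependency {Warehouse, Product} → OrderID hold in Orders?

(Warehouse=X55, Product=r): rows 1, 4, 8 → OrderID = 47, 47, 47 ✓
(Warehouse=X67, Product=r): rows 2, 9 → OrderID = 52, 52 ✓
(Warehouse=X55, Product=q): rows 3, 6 → OrderID = 51, 51 ✓
(Warehouse=X67, Product=q): rows 5, 10 → OrderID takes values {49, 48} — violation
(Warehouse=X67, Product=n): row 7 → OrderID = 56 ✓
Two rows agree on {Warehouse, Product} but differ on OrderID, so {Warehouse, Product} → OrderID does not hold.

No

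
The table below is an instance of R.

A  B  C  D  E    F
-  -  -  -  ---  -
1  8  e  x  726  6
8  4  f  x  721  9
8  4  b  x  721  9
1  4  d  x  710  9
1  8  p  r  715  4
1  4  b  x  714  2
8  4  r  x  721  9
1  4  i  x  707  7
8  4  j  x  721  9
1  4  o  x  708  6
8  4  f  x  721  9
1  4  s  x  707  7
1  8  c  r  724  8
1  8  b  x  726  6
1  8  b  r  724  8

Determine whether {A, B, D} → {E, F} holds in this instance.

No

(A=1, B=8, D=x): 2 rows → {E,F} = (726, 6), (726, 6) ✓
(A=8, B=4, D=x): 5 rows → {E,F} = (721, 9), (721, 9), (721, 9), (721, 9), (721, 9) ✓
(A=1, B=4, D=x): 5 rows → {E,F} takes values {(710, 9), (714, 2), (707, 7), (708, 6)} — violation
(A=1, B=8, D=r): 3 rows → {E,F} takes values {(715, 4), (724, 8)} — violation
Two rows agree on {A, B, D} but differ on {E, F}, so {A, B, D} → {E, F} does not hold.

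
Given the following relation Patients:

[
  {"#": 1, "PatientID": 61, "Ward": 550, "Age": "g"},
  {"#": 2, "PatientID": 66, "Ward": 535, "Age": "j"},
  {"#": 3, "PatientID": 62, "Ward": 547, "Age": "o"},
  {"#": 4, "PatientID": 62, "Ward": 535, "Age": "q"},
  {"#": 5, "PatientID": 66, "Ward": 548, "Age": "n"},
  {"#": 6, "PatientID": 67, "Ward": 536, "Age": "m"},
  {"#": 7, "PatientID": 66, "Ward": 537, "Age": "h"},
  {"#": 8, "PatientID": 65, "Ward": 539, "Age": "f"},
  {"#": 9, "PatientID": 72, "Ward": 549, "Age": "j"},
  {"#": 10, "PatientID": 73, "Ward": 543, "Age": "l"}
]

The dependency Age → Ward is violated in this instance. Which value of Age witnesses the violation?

Age=g: row 1 → Ward = 550 ✓
Age=j: rows 2, 9 → Ward takes values {535, 549} — violation
Age=o: row 3 → Ward = 547 ✓
Age=q: row 4 → Ward = 535 ✓
Age=n: row 5 → Ward = 548 ✓
Age=m: row 6 → Ward = 536 ✓
Age=h: row 7 → Ward = 537 ✓
Age=f: row 8 → Ward = 539 ✓
Age=l: row 10 → Ward = 543 ✓
The only Age value with inconsistent Ward is Age=j.

j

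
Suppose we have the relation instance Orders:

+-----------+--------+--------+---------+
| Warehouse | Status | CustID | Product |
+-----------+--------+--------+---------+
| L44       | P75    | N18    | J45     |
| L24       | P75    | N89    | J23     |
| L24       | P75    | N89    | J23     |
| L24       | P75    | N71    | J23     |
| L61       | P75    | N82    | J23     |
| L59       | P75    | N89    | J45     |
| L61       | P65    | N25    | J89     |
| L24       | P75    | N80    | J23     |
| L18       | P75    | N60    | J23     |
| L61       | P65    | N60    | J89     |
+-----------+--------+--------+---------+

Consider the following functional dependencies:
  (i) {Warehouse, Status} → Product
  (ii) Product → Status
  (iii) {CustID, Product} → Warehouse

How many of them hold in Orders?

(i) {Warehouse, Status} → Product: every LHS value maps to a single RHS value — holds.
(ii) Product → Status: every LHS value maps to a single RHS value — holds.
(iii) {CustID, Product} → Warehouse: every LHS value maps to a single RHS value — holds.
3 of the 3 dependencies hold.

3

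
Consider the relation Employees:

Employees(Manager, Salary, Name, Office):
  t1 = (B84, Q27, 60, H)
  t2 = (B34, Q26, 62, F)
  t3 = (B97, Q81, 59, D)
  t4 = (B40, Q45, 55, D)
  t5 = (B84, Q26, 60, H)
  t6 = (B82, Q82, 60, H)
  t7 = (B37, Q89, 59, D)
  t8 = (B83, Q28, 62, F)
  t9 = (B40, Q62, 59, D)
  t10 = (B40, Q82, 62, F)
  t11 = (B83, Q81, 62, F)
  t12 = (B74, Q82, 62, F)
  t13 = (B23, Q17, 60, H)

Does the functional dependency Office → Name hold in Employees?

Office=H: rows 1, 5, 6, 13 → Name = 60, 60, 60, 60 ✓
Office=F: rows 2, 8, 10, 11, 12 → Name = 62, 62, 62, 62, 62 ✓
Office=D: rows 3, 4, 7, 9 → Name takes values {59, 55} — violation
Two rows agree on Office but differ on Name, so Office → Name does not hold.

No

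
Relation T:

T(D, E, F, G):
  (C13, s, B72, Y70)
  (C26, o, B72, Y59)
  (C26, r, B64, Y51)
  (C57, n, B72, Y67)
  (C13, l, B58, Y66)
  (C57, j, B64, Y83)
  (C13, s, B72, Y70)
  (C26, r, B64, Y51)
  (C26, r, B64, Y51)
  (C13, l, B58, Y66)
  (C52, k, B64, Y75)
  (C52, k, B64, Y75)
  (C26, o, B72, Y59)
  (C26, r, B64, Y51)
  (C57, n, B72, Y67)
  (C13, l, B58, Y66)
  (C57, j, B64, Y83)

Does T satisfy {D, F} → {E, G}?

(D=C13, F=B72): 2 rows → {E,G} = (s, Y70), (s, Y70) ✓
(D=C26, F=B72): 2 rows → {E,G} = (o, Y59), (o, Y59) ✓
(D=C26, F=B64): 4 rows → {E,G} = (r, Y51), (r, Y51), (r, Y51), (r, Y51) ✓
(D=C57, F=B72): 2 rows → {E,G} = (n, Y67), (n, Y67) ✓
(D=C13, F=B58): 3 rows → {E,G} = (l, Y66), (l, Y66), (l, Y66) ✓
(D=C57, F=B64): 2 rows → {E,G} = (j, Y83), (j, Y83) ✓
(D=C52, F=B64): 2 rows → {E,G} = (k, Y75), (k, Y75) ✓
Every {D, F} value is associated with a single {E, G} value, so {D, F} → {E, G} holds.

Yes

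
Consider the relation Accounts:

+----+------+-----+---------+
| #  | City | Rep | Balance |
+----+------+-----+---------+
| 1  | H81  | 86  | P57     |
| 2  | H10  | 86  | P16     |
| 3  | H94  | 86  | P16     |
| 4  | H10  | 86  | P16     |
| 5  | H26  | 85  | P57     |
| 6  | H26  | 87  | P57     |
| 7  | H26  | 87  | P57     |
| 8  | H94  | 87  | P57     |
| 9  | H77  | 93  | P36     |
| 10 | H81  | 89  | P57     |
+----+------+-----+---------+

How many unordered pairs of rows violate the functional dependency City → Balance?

1

City=H81: all 2 rows agree on Balance — 0 pairs.
City=H10: all 2 rows agree on Balance — 0 pairs.
City=H94: violating pairs (3,8) — 1 pair.
City=H26: all 3 rows agree on Balance — 0 pairs.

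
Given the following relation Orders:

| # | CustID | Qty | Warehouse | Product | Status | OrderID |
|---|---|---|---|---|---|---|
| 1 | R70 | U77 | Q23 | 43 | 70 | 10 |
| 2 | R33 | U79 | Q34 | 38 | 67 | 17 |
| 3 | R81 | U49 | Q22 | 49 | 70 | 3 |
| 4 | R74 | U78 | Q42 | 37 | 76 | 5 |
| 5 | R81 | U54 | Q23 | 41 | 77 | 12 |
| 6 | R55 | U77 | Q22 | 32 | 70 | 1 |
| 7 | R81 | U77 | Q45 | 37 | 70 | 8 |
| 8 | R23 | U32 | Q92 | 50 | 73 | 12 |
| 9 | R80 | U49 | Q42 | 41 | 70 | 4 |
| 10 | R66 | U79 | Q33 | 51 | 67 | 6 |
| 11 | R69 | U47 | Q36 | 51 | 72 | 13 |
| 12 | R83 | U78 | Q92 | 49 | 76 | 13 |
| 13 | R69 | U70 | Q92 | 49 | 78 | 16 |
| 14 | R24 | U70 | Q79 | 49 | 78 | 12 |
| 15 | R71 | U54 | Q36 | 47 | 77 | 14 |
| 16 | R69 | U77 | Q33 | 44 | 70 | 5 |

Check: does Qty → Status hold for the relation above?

Yes

Qty=U77: rows 1, 6, 7, 16 → Status = 70, 70, 70, 70 ✓
Qty=U79: rows 2, 10 → Status = 67, 67 ✓
Qty=U49: rows 3, 9 → Status = 70, 70 ✓
Qty=U78: rows 4, 12 → Status = 76, 76 ✓
Qty=U54: rows 5, 15 → Status = 77, 77 ✓
Qty=U32: row 8 → Status = 73 ✓
Qty=U47: row 11 → Status = 72 ✓
Qty=U70: rows 13, 14 → Status = 78, 78 ✓
Every Qty value is associated with a single Status value, so Qty → Status holds.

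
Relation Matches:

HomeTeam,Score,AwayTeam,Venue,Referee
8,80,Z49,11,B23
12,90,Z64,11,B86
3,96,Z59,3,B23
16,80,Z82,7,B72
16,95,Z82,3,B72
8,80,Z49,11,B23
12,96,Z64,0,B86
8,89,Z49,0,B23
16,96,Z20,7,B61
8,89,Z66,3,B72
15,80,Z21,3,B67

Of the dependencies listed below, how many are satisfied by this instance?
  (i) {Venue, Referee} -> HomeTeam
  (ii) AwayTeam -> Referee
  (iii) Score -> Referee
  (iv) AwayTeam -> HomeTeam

(i) {Venue, Referee} -> HomeTeam: (Venue=3, Referee=B72): 2 rows → HomeTeam takes values {16, 8} — violation — fails.
(ii) AwayTeam -> Referee: every LHS value maps to a single RHS value — holds.
(iii) Score -> Referee: Score=80: 4 rows → Referee takes values {B23, B72, B67} — violation; Score=96: 3 rows → Referee takes values {B23, B86, B61} — violation; Score=89: 2 rows → Referee takes values {B23, B72} — violation — fails.
(iv) AwayTeam -> HomeTeam: every LHS value maps to a single RHS value — holds.
2 of the 4 dependencies hold.

2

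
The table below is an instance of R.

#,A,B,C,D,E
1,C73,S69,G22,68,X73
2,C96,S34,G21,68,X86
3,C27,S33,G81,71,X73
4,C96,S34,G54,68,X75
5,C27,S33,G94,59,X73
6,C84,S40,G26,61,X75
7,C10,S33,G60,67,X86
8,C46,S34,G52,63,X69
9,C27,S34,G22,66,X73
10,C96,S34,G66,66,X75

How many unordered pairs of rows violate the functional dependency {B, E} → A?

(B=S33, E=X73): all 2 rows agree on A — 0 pairs.
(B=S34, E=X75): all 2 rows agree on A — 0 pairs.

0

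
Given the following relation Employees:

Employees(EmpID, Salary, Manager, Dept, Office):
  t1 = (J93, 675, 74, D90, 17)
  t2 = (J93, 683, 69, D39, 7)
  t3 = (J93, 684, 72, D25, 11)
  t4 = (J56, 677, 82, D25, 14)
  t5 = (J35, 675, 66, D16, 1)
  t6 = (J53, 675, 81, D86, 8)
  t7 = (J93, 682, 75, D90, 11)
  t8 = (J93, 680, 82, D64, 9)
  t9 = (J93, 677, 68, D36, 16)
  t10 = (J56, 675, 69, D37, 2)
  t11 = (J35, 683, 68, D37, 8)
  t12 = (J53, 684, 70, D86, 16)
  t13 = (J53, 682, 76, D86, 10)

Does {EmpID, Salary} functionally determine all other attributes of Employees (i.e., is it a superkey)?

Yes

All 13 rows have distinct {EmpID, Salary} values, so {EmpID, Salary} → (all attributes) holds and {EmpID, Salary} is a superkey.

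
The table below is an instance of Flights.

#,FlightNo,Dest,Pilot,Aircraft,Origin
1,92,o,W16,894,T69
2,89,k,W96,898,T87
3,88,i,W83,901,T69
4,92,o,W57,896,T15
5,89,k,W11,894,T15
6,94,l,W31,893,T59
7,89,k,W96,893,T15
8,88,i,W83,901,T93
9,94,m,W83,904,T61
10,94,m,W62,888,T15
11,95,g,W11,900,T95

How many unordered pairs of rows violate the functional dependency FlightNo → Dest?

FlightNo=92: all 2 rows agree on Dest — 0 pairs.
FlightNo=89: all 3 rows agree on Dest — 0 pairs.
FlightNo=88: all 2 rows agree on Dest — 0 pairs.
FlightNo=94: violating pairs (6,9), (6,10) — 2 pairs.

2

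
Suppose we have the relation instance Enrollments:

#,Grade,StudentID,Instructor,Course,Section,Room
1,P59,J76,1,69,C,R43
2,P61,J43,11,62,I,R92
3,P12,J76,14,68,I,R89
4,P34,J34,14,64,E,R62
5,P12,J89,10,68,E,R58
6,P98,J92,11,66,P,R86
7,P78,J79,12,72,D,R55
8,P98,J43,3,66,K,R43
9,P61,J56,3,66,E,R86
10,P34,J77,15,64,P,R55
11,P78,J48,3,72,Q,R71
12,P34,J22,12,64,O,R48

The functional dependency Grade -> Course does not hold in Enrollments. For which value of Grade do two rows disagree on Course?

P61

Grade=P59: row 1 → Course = 69 ✓
Grade=P61: rows 2, 9 → Course takes values {62, 66} — violation
Grade=P12: rows 3, 5 → Course = 68, 68 ✓
Grade=P34: rows 4, 10, 12 → Course = 64, 64, 64 ✓
Grade=P98: rows 6, 8 → Course = 66, 66 ✓
Grade=P78: rows 7, 11 → Course = 72, 72 ✓
The only Grade value with inconsistent Course is Grade=P61.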